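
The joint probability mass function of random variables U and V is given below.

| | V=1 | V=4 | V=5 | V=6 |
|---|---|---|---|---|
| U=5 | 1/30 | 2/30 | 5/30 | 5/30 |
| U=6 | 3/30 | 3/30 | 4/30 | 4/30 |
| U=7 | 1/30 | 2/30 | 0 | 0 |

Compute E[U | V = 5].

49/9

P(V = 5) = 3/10.
Σ U·P over the event = 5·(5/30) + 6·(4/30) = 49/30.
E[U | V = 5] = (49/30) / (3/10) = 49/9.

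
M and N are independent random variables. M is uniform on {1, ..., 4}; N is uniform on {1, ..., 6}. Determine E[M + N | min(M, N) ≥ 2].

7

P(min(M, N) ≥ 2) = 5/8.
Summing (M+N)·P(x,y) over outcomes with min(M, N) ≥ 2 gives 35/8.
E[M + N | min(M, N) ≥ 2] = (35/8) / (5/8) = 7.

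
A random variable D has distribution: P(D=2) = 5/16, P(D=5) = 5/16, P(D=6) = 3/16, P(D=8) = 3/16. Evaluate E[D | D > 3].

P(D > 3) = 11/16.
Σ over the event: 5·5/16 + 6·3/16 + 8·3/16 = 67/16.
E[D | D > 3] = (67/16) / (11/16) = 67/11.

67/11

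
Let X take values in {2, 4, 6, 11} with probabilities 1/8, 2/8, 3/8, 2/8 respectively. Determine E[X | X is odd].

11

P(X is odd) = 1/4.
Σ over the event: 11·1/4 = 11/4.
E[X | X is odd] = (11/4) / (1/4) = 11.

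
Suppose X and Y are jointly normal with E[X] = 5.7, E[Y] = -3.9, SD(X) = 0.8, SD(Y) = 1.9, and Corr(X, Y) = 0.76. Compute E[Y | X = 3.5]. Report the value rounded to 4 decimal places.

E[Y | X=x] = μ_Y + ρ(σ_Y/σ_X)(x − μ_X) for jointly normal variables.
E[Y | X=3.5] = -3.9 + (0.76)·(1.9/0.8)·(3.5 − (5.7)) = -3.9 + (1.805)·(-2.2) = -7.8710.

-7.8710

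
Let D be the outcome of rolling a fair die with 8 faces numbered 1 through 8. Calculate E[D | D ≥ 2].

5

Given D ≥ 2, D is equally likely to be any of {2, 3, 4, 5, 6, 7, 8}.
E[D | D ≥ 2] = (2 + 3 + 4 + 5 + 6 + 7 + 8) / 7 = 5.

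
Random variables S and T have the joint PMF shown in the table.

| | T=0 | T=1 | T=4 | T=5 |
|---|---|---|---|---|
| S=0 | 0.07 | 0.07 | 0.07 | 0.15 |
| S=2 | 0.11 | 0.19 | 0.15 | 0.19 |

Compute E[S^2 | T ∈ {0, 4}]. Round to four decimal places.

2.6000

P(T ∈ {0, 4}) = 0.40.
Σ S^2·P over the event = 0·(0.07) + 0·(0.07) + 4·(0.11) + 4·(0.15) = 1.04.
E[S^2 | T ∈ {0, 4}] = (1.04) / (0.40) = 2.6000.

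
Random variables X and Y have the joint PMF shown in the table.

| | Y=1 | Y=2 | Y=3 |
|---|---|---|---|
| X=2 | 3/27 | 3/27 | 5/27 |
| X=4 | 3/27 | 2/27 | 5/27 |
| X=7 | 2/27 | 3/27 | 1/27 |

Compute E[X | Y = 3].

P(Y = 3) = 11/27.
Σ X·P over the event = 2·(5/27) + 4·(5/27) + 7·(1/27) = 37/27.
E[X | Y = 3] = (37/27) / (11/27) = 37/11.

37/11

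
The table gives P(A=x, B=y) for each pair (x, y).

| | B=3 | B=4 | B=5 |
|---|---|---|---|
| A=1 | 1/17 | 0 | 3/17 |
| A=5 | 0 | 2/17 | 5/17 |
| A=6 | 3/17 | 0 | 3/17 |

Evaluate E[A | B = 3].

P(B = 3) = 4/17.
Σ A·P over the event = 1·(1/17) + 6·(3/17) = 19/17.
E[A | B = 3] = (19/17) / (4/17) = 19/4.

19/4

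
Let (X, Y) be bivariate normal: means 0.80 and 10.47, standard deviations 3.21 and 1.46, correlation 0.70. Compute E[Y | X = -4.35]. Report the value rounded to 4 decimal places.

8.8303

For a bivariate normal, E[Y | X=x] = μ_Y + ρ·(σ_Y/σ_X)·(x − μ_X).
E[Y | X=-4.35] = 10.47 + (0.70)·(1.46/3.21)·(-4.35 − (0.80)) = 10.47 + (0.31838)·(-5.15) = 8.8303.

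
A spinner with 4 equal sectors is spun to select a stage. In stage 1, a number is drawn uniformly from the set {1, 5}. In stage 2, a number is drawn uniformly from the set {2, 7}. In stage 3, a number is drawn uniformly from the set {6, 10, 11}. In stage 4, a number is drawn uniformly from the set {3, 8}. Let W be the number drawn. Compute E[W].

11/2

E[W | stage 1] = (1+5)/2 = 3.
E[W | stage 2] = (2+7)/2 = 9/2.
E[W | stage 3] = (6+10+11)/3 = 9.
E[W | stage 4] = (3+8)/2 = 11/2.
E[W] = (1/4)·(3) + (1/4)·(9/2) + (1/4)·(9) + (1/4)·(11/2) = 11/2.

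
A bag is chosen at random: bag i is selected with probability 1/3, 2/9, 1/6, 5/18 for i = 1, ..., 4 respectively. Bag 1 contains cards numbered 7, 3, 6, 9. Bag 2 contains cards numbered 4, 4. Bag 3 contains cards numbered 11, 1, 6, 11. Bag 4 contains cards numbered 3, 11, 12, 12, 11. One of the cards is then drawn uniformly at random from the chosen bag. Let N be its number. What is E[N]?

497/72

E[N | bag 1] = (7+3+6+9)/4 = 25/4.
E[N | bag 2] = (4+4)/2 = 4.
E[N | bag 3] = (11+1+6+11)/4 = 29/4.
E[N | bag 4] = (3+11+12+12+11)/5 = 49/5.
By the law of total expectation,
E[N] = (1/3)·(25/4) + (2/9)·(4) + (1/6)·(29/4) + (5/18)·(49/5) = 497/72.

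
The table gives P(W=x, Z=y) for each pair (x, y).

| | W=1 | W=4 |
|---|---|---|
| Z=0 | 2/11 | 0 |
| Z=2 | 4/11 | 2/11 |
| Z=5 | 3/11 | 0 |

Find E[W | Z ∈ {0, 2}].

7/4

P(Z ∈ {0, 2}) = 8/11.
Σ W·P over the event = 1·(2/11) + 1·(4/11) + 4·(2/11) = 14/11.
E[W | Z ∈ {0, 2}] = (14/11) / (8/11) = 7/4.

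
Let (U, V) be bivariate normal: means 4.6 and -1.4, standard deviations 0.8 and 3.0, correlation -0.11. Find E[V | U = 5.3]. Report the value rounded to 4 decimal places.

-1.6888

The regression of V on U has slope ρ·σ_V/σ_U and passes through (μ_U, μ_V).
E[V | U=5.3] = -1.4 + (-0.11)·(3.0/0.8)·(5.3 − (4.6)) = -1.4 + (-0.4125)·(0.7) = -1.6888.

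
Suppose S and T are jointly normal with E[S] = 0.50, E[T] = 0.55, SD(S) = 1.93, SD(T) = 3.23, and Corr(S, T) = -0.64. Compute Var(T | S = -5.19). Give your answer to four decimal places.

6.1596

For a bivariate normal, Var(T | S=x) = σ_T²(1 − ρ²).
Var(T | S=-5.19) = (3.23)²·(1 − (-0.64)²) = 10.4329·0.5904 = 6.1596.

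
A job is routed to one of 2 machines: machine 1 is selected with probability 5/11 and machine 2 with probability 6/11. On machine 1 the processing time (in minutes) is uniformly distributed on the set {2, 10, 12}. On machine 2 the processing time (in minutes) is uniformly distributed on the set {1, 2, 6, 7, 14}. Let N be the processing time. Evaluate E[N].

E[N | machine 1] = (2+10+12)/3 = 8.
E[N | machine 2] = (1+2+6+7+14)/5 = 6.
E[N] = (5/11)·(8) + (6/11)·(6) = 76/11.

76/11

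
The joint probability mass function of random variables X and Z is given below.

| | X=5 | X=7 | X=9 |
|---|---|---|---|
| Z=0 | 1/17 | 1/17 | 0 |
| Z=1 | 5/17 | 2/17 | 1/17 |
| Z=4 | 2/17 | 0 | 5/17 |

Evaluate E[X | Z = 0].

6

P(Z = 0) = 2/17.
Σ X·P over the event = 5·(1/17) + 7·(1/17) = 12/17.
E[X | Z = 0] = (12/17) / (2/17) = 6.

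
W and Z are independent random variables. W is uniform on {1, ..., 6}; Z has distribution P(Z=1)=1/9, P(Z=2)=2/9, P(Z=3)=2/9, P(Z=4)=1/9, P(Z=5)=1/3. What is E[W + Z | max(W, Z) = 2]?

P(max(W, Z) = 2) = 5/54.
Summing (W+Z)·P(x,y) over outcomes with max(W, Z) = 2 gives 17/54.
E[W + Z | max(W, Z) = 2] = (17/54) / (5/54) = 17/5.

17/5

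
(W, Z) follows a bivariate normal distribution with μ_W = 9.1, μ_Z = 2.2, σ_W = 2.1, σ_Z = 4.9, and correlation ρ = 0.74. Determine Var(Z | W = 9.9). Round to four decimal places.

The conditional variance in a bivariate normal is σ_Z²(1 − ρ²), independent of x.
Var(Z | W=9.9) = (4.9)²·(1 − (0.74)²) = 24.01·0.4524 = 10.8621.

10.8621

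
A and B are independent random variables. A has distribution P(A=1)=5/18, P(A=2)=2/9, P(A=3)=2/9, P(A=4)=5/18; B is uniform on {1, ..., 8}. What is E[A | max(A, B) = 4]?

35/11

P(max(A, B) = 4) = 11/48.
Summing A·P(x,y) over outcomes with max(A, B) = 4 gives 35/48.
E[A | max(A, B) = 4] = (35/48) / (11/48) = 35/11.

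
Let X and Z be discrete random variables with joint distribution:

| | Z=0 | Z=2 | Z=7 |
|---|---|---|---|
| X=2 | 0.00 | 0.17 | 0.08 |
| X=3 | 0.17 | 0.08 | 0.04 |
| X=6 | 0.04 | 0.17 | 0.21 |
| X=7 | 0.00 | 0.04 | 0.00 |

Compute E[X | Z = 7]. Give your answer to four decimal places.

4.6667

P(Z = 7) = 0.33.
Summing X·P(X=x,Z=y) over the conditioning event gives 1.54.
E[X | Z = 7] = (1.54) / (0.33) = 4.6667.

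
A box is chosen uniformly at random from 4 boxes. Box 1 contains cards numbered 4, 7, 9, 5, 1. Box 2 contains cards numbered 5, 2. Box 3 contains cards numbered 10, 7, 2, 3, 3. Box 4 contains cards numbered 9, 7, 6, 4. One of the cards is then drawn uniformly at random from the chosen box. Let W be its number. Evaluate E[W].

101/20

E[W | box 1] = (4+7+9+5+1)/5 = 26/5.
E[W | box 2] = (5+2)/2 = 7/2.
E[W | box 3] = (10+7+2+3+3)/5 = 5.
E[W | box 4] = (9+7+6+4)/4 = 13/2.
By the law of total expectation,
E[W] = (1/4)·(26/5) + (1/4)·(7/2) + (1/4)·(5) + (1/4)·(13/2) = 101/20.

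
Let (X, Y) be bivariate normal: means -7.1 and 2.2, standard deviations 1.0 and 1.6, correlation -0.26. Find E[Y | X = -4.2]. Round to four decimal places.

The regression of Y on X has slope ρ·σ_Y/σ_X and passes through (μ_X, μ_Y).
E[Y | X=-4.2] = 2.2 + (-0.26)·(1.6/1.0)·(-4.2 − (-7.1)) = 2.2 + (-0.416)·(2.9) = 0.9936.

0.9936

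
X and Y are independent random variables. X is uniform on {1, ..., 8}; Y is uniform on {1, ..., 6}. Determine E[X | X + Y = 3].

3/2

P(X + Y = 3) = 1/24.
Summing X·P(x,y) over outcomes with X + Y = 3 gives 1/16.
E[X | X + Y = 3] = (1/16) / (1/24) = 3/2.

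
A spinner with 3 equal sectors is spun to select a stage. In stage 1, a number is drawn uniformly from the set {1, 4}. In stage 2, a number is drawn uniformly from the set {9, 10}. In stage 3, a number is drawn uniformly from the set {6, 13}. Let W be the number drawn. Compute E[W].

43/6

E[W | stage 1] = (1+4)/2 = 5/2.
E[W | stage 2] = (9+10)/2 = 19/2.
E[W | stage 3] = (6+13)/2 = 19/2.
By the law of total expectation,
E[W] = (1/3)·(5/2) + (1/3)·(19/2) + (1/3)·(19/2) = 43/6.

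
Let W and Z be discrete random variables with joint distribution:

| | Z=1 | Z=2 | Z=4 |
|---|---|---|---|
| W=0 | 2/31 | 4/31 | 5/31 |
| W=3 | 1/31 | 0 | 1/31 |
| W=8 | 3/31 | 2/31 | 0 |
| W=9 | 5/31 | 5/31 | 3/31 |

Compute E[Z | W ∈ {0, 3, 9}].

P(W ∈ {0, 3, 9}) = 26/31.
Summing Z·P(W=x,Z=y) over the conditioning event gives 2.
E[Z | W ∈ {0, 3, 9}] = (2) / (26/31) = 31/13.

31/13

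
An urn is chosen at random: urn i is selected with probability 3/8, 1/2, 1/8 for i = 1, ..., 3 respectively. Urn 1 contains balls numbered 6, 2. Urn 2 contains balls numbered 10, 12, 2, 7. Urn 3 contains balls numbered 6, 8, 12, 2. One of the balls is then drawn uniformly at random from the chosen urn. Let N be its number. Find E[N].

25/4

E[N | urn 1] = (6+2)/2 = 4.
E[N | urn 2] = (10+12+2+7)/4 = 31/4.
E[N | urn 3] = (6+8+12+2)/4 = 7.
By the law of total expectation,
E[N] = (3/8)·(4) + (1/2)·(31/4) + (1/8)·(7) = 25/4.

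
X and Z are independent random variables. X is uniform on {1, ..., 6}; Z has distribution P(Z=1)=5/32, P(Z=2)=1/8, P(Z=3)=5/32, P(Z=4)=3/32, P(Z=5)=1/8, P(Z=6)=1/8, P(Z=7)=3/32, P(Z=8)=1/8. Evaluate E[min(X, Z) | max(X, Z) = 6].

16/5

P(max(X, Z) = 6) = 15/64.
Summing min(X,Z)·P(x,y) over outcomes with max(X, Z) = 6 gives 3/4.
E[min(X, Z) | max(X, Z) = 6] = (3/4) / (15/64) = 16/5.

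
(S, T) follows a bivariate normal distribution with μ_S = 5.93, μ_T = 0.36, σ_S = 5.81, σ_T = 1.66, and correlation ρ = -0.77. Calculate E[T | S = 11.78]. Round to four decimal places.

The regression of T on S has slope ρ·σ_T/σ_S and passes through (μ_S, μ_T).
E[T | S=11.78] = 0.36 + (-0.77)·(1.66/5.81)·(11.78 − (5.93)) = 0.36 + (-0.22)·(5.85) = -0.9270.

-0.9270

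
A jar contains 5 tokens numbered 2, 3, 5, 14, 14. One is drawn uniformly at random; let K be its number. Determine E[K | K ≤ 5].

10/3

P(K ≤ 5) = 3/5.
Σ over the event: 2·1/5 + 3·1/5 + 5·1/5 = 2.
E[K | K ≤ 5] = (2) / (3/5) = 10/3.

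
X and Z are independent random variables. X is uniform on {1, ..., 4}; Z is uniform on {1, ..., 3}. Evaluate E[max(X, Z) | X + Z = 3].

2

Outcomes with X + Z = 3: (1,2), (2,1), each with probability 1/12.
E[max(X, Z) | X + Z = 3] = (2 + 2) / 2 = 2.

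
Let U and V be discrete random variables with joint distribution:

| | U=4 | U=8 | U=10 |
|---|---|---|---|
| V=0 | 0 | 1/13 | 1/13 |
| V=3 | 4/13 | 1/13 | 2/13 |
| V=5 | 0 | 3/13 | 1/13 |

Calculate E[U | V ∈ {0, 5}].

P(V ∈ {0, 5}) = 6/13.
Summing U·P(U=x,V=y) over the conditioning event gives 4.
E[U | V ∈ {0, 5}] = (4) / (6/13) = 26/3.

26/3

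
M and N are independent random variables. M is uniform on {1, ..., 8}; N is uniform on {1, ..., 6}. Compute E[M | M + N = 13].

Outcomes with M + N = 13: (7,6), (8,5), each with probability 1/48.
E[M | M + N = 13] = (7 + 8) / 2 = 15/2.

15/2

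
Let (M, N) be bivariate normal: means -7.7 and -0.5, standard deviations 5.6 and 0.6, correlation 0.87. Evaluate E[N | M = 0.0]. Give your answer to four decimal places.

The regression of N on M has slope ρ·σ_N/σ_M and passes through (μ_M, μ_N).
E[N | M=0.0] = -0.5 + (0.87)·(0.6/5.6)·(0.0 − (-7.7)) = -0.5 + (0.0932143)·(7.7) = 0.2178.

0.2178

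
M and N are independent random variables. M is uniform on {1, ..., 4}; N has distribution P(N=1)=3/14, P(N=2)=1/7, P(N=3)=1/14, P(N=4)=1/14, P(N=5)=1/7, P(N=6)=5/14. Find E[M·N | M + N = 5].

P(M + N = 5) = 1/8.
Summing MN·P(x,y) over outcomes with M + N = 5 gives 17/28.
E[M·N | M + N = 5] = (17/28) / (1/8) = 34/7.

34/7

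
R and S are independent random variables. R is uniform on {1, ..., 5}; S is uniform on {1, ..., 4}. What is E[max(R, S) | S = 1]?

P(S = 1) = 1/4.
Summing max(R,S)·P(x,y) over outcomes with S = 1 gives 3/4.
E[max(R, S) | S = 1] = (3/4) / (1/4) = 3.

3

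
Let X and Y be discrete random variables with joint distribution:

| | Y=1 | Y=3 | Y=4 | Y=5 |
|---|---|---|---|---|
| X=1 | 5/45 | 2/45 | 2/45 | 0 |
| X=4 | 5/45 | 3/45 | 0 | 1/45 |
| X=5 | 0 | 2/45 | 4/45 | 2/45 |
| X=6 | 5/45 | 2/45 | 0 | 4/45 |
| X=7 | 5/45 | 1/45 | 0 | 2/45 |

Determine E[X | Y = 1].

P(Y = 1) = 4/9.
Σ X·P over the event = 1·(5/45) + 4·(5/45) + 6·(5/45) + 7·(5/45) = 2.
E[X | Y = 1] = (2) / (4/9) = 9/2.

9/2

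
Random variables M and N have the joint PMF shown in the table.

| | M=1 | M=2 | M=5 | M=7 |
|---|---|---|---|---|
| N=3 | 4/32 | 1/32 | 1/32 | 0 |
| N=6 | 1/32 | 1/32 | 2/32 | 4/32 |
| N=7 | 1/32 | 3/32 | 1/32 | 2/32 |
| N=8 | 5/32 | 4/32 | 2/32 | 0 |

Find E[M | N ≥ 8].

23/11

P(N ≥ 8) = 11/32.
Σ M·P over the event = 1·(5/32) + 2·(4/32) + 5·(2/32) = 23/32.
E[M | N ≥ 8] = (23/32) / (11/32) = 23/11.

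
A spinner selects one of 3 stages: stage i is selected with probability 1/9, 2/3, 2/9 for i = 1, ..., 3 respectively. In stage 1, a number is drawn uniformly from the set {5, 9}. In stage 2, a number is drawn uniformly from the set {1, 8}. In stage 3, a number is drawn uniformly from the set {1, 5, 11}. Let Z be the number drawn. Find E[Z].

E[Z | stage 1] = (5+9)/2 = 7.
E[Z | stage 2] = (1+8)/2 = 9/2.
E[Z | stage 3] = (1+5+11)/3 = 17/3.
By the law of total expectation,
E[Z] = (1/9)·(7) + (2/3)·(9/2) + (2/9)·(17/3) = 136/27.

136/27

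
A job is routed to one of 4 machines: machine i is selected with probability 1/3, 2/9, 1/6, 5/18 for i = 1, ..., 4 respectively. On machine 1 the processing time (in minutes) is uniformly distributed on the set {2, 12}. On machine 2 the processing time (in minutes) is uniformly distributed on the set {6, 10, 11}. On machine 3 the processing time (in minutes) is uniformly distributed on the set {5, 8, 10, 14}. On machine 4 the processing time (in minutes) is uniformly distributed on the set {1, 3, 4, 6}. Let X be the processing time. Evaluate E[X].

493/72

E[X | machine 1] = (2+12)/2 = 7.
E[X | machine 2] = (6+10+11)/3 = 9.
E[X | machine 3] = (5+8+10+14)/4 = 37/4.
E[X | machine 4] = (1+3+4+6)/4 = 7/2.
E[X] = (1/3)·(7) + (2/9)·(9) + (1/6)·(37/4) + (5/18)·(7/2) = 493/72.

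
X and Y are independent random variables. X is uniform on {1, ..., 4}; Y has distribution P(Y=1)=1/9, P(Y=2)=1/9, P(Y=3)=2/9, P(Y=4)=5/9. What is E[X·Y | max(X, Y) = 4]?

P(max(X, Y) = 4) = 2/3.
Summing XY·P(x,y) over outcomes with max(X, Y) = 4 gives 59/9.
E[X·Y | max(X, Y) = 4] = (59/9) / (2/3) = 59/6.

59/6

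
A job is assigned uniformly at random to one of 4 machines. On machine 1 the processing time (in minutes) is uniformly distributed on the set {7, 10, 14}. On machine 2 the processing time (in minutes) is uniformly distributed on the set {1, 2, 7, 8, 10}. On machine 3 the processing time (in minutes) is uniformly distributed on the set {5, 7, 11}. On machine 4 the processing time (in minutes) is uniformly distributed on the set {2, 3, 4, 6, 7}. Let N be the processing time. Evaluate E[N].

7

E[N | machine 1] = (7+10+14)/3 = 31/3.
E[N | machine 2] = (1+2+7+8+10)/5 = 28/5.
E[N | machine 3] = (5+7+11)/3 = 23/3.
E[N | machine 4] = (2+3+4+6+7)/5 = 22/5.
E[N] = (1/4)·(31/3) + (1/4)·(28/5) + (1/4)·(23/3) + (1/4)·(22/5) = 7.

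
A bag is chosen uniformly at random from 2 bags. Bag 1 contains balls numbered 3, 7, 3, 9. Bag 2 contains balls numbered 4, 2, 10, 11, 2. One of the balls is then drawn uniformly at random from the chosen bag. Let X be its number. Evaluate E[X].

E[X | bag 1] = (3+7+3+9)/4 = 11/2.
E[X | bag 2] = (4+2+10+11+2)/5 = 29/5.
E[X] = (1/2)·(11/2) + (1/2)·(29/5) = 113/20.

113/20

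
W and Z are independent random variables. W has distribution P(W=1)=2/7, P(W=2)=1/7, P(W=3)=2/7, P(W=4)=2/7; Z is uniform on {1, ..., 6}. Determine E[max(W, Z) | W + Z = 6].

P(W + Z = 6) = 1/6.
Summing max(W,Z)·P(x,y) over outcomes with W + Z = 6 gives 2/3.
E[max(W, Z) | W + Z = 6] = (2/3) / (1/6) = 4.

4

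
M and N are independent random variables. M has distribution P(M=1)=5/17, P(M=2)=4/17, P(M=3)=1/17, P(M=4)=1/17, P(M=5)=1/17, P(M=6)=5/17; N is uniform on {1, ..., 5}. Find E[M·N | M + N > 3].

P(M + N > 3) = 71/85.
Summing MN·P(x,y) over outcomes with M + N > 3 gives 802/85.
E[M·N | M + N > 3] = (802/85) / (71/85) = 802/71.

802/71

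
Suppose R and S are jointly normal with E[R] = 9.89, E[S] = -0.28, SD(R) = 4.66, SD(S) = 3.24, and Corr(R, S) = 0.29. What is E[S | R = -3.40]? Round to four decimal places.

E[S | R=x] = μ_S + ρ(σ_S/σ_R)(x − μ_R) for jointly normal variables.
E[S | R=-3.40] = -0.28 + (0.29)·(3.24/4.66)·(-3.40 − (9.89)) = -0.28 + (0.20163)·(-13.29) = -2.9597.

-2.9597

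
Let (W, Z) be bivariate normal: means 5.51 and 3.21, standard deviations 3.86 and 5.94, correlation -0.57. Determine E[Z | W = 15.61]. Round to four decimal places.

-5.6492

For a bivariate normal, E[Z | W=x] = μ_Z + ρ·(σ_Z/σ_W)·(x − μ_W).
E[Z | W=15.61] = 3.21 + (-0.57)·(5.94/3.86)·(15.61 − (5.51)) = 3.21 + (-0.87715)·(10.1) = -5.6492.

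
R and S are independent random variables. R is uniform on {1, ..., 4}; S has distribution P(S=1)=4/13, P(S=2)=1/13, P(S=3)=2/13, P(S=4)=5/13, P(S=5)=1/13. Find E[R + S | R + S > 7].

P(R + S > 7) = 7/52.
Summing (R+S)·P(x,y) over outcomes with R + S > 7 gives 57/52.
E[R + S | R + S > 7] = (57/52) / (7/52) = 57/7.

57/7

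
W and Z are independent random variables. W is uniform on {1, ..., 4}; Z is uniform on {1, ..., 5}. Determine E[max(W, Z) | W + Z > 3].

65/17

P(W + Z > 3) = 17/20.
Summing max(W,Z)·P(x,y) over outcomes with W + Z > 3 gives 13/4.
E[max(W, Z) | W + Z > 3] = (13/4) / (17/20) = 65/17.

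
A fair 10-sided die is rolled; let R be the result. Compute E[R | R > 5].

Given R > 5, R is equally likely to be any of {6, 7, 8, 9, 10}.
E[R | R > 5] = (6 + 7 + 8 + 9 + 10) / 5 = 8.

8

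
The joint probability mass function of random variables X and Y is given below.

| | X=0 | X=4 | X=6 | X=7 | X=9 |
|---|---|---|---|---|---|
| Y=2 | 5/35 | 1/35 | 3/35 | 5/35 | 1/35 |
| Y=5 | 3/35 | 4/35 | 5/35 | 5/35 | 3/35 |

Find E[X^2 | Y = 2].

P(Y = 2) = 3/7.
Σ X^2·P over the event = 0·(5/35) + 16·(1/35) + 36·(3/35) + 49·(5/35) + 81·(1/35) = 90/7.
E[X^2 | Y = 2] = (90/7) / (3/7) = 30.

30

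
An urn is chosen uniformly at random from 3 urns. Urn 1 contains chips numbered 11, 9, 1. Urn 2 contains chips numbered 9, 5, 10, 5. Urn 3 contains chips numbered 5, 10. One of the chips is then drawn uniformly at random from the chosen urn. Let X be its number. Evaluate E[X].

E[X | urn 1] = (11+9+1)/3 = 7.
E[X | urn 2] = (9+5+10+5)/4 = 29/4.
E[X | urn 3] = (5+10)/2 = 15/2.
By the law of total expectation,
E[X] = (1/3)·(7) + (1/3)·(29/4) + (1/3)·(15/2) = 29/4.

29/4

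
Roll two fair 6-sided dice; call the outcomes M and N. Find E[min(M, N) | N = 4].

3

Outcomes with N = 4: (1,4), (2,4), (3,4), (4,4), (5,4), (6,4), each with probability 1/36.
E[min(M, N) | N = 4] = (1 + 2 + 3 + 4 + 4 + 4) / 6 = 3.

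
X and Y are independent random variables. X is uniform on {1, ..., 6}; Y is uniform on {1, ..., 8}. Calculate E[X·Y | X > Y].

35/3

P(X > Y) = 5/16.
Summing XY·P(x,y) over outcomes with X > Y gives 175/48.
E[X·Y | X > Y] = (175/48) / (5/16) = 35/3.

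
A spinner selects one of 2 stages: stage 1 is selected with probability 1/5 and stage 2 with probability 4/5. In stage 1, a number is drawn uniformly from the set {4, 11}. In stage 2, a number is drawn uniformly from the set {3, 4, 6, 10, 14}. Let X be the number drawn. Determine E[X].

371/50

E[X | stage 1] = (4+11)/2 = 15/2.
E[X | stage 2] = (3+4+6+10+14)/5 = 37/5.
By the law of total expectation,
E[X] = (1/5)·(15/2) + (4/5)·(37/5) = 371/50.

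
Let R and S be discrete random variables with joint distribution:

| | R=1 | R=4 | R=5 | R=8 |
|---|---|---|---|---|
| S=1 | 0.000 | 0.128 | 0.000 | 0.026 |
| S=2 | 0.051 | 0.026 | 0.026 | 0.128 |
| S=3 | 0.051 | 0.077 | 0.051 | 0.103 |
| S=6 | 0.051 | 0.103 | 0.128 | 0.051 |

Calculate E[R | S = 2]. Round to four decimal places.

5.6667

P(S = 2) = 0.231.
Σ R·P over the event = 1·(0.051) + 4·(0.026) + 5·(0.026) + 8·(0.128) = 1.309.
E[R | S = 2] = (1.309) / (0.231) = 5.6667.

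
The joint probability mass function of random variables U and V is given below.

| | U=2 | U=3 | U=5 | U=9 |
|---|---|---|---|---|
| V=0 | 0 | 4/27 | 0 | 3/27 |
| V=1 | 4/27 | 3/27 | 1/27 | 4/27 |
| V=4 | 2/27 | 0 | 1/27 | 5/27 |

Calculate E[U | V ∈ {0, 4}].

P(V ∈ {0, 4}) = 5/9.
Summing U·P(U=x,V=y) over the conditioning event gives 31/9.
E[U | V ∈ {0, 4}] = (31/9) / (5/9) = 31/5.

31/5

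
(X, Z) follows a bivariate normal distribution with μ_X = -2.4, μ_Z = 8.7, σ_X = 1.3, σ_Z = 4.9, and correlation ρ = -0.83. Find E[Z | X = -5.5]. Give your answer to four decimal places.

E[Z | X=x] = μ_Z + ρ(σ_Z/σ_X)(x − μ_X) for jointly normal variables.
E[Z | X=-5.5] = 8.7 + (-0.83)·(4.9/1.3)·(-5.5 − (-2.4)) = 8.7 + (-3.12846)·(-3.1) = 18.3982.

18.3982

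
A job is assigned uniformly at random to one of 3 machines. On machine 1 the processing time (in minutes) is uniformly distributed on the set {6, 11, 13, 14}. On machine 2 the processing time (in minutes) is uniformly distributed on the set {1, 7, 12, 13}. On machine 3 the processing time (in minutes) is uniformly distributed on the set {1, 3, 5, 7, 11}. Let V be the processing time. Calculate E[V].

E[V | machine 1] = (6+11+13+14)/4 = 11.
E[V | machine 2] = (1+7+12+13)/4 = 33/4.
E[V | machine 3] = (1+3+5+7+11)/5 = 27/5.
By the law of total expectation,
E[V] = (1/3)·(11) + (1/3)·(33/4) + (1/3)·(27/5) = 493/60.

493/60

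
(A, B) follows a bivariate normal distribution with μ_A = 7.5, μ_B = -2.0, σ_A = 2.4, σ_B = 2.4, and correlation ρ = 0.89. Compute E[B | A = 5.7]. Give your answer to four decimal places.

For a bivariate normal, E[B | A=x] = μ_B + ρ·(σ_B/σ_A)·(x − μ_A).
E[B | A=5.7] = -2.0 + (0.89)·(2.4/2.4)·(5.7 − (7.5)) = -2.0 + (0.89)·(-1.8) = -3.6020.

-3.6020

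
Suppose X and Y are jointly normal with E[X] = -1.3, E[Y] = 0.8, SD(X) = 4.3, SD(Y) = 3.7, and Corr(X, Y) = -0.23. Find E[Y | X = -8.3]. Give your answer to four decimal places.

2.1853

E[Y | X=x] = μ_Y + ρ(σ_Y/σ_X)(x − μ_X) for jointly normal variables.
E[Y | X=-8.3] = 0.8 + (-0.23)·(3.7/4.3)·(-8.3 − (-1.3)) = 0.8 + (-0.197907)·(-7) = 2.1853.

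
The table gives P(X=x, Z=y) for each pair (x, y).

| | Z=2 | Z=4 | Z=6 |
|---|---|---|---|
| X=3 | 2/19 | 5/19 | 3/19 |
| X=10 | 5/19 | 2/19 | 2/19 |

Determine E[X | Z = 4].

5

P(Z = 4) = 7/19.
Summing X·P(X=x,Z=y) over the conditioning event gives 35/19.
E[X | Z = 4] = (35/19) / (7/19) = 5.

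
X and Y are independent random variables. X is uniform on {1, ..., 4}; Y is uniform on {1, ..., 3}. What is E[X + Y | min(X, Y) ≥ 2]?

11/2

Outcomes with min(X, Y) ≥ 2: (2,2), (2,3), (3,2), (3,3), (4,2), (4,3), each with probability 1/12.
E[X + Y | min(X, Y) ≥ 2] = (4 + 5 + 5 + 6 + 6 + 7) / 6 = 11/2.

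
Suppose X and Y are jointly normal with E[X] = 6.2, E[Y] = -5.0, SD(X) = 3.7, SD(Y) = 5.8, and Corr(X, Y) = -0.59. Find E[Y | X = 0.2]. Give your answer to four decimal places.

0.5492

For a bivariate normal, E[Y | X=x] = μ_Y + ρ·(σ_Y/σ_X)·(x − μ_X).
E[Y | X=0.2] = -5.0 + (-0.59)·(5.8/3.7)·(0.2 − (6.2)) = -5.0 + (-0.92486)·(-6) = 0.5492.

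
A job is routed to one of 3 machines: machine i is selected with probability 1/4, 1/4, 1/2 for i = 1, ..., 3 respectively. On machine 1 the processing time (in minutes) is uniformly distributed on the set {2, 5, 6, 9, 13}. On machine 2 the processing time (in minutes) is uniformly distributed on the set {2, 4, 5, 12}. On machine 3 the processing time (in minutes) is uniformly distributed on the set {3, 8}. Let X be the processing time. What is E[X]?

95/16

E[X | machine 1] = (2+5+6+9+13)/5 = 7.
E[X | machine 2] = (2+4+5+12)/4 = 23/4.
E[X | machine 3] = (3+8)/2 = 11/2.
E[X] = (1/4)·(7) + (1/4)·(23/4) + (1/2)·(11/2) = 95/16.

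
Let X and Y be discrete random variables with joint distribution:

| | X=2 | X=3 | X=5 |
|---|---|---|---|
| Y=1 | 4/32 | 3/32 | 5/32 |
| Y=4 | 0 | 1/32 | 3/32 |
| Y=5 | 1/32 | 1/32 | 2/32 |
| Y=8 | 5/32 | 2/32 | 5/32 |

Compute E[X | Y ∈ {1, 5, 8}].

7/2

P(Y ∈ {1, 5, 8}) = 7/8.
Summing X·P(X=x,Y=y) over the conditioning event gives 49/16.
E[X | Y ∈ {1, 5, 8}] = (49/16) / (7/8) = 7/2.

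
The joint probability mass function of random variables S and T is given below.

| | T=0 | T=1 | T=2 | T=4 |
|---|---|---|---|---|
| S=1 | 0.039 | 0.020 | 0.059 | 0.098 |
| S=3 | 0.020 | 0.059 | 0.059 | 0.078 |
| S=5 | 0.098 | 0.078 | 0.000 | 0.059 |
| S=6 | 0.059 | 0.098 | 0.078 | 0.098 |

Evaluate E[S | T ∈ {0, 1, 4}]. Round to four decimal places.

P(T ∈ {0, 1, 4}) = 0.804.
Summing S·P(S=x,T=y) over the conditioning event gives 3.333.
E[S | T ∈ {0, 1, 4}] = (3.333) / (0.804) = 4.1455.

4.1455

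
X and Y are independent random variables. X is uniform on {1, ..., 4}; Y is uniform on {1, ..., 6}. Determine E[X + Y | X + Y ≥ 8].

26/3

Outcomes with X + Y ≥ 8: (2,6), (3,5), (3,6), (4,4), (4,5), (4,6), each with probability 1/24.
E[X + Y | X + Y ≥ 8] = (8 + 8 + 9 + 8 + 9 + 10) / 6 = 26/3.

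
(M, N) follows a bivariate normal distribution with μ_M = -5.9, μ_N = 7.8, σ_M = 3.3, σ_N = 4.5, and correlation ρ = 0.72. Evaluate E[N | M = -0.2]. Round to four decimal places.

For a bivariate normal, E[N | M=x] = μ_N + ρ·(σ_N/σ_M)·(x − μ_M).
E[N | M=-0.2] = 7.8 + (0.72)·(4.5/3.3)·(-0.2 − (-5.9)) = 7.8 + (0.98182)·(5.7) = 13.3964.

13.3964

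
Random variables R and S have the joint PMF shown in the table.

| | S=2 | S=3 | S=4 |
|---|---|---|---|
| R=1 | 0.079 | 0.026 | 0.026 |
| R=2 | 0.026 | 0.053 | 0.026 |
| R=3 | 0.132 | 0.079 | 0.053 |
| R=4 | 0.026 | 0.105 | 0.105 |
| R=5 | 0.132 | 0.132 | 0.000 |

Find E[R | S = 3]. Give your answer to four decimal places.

3.6684

P(S = 3) = 0.395.
Σ R·P over the event = 1·(0.026) + 2·(0.053) + 3·(0.079) + 4·(0.105) + 5·(0.132) = 1.449.
E[R | S = 3] = (1.449) / (0.395) = 3.6684.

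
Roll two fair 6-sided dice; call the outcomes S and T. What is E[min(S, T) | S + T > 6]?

23/7

P(S + T > 6) = 7/12.
Summing min(S,T)·P(x,y) over outcomes with S + T > 6 gives 23/12.
E[min(S, T) | S + T > 6] = (23/12) / (7/12) = 23/7.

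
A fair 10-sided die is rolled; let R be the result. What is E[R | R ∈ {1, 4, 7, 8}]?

P(R ∈ {1, 4, 7, 8}) = 2/5.
Σ over the event: 1·1/10 + 4·1/10 + 7·1/10 + 8·1/10 = 2.
E[R | R ∈ {1, 4, 7, 8}] = (2) / (2/5) = 5.

5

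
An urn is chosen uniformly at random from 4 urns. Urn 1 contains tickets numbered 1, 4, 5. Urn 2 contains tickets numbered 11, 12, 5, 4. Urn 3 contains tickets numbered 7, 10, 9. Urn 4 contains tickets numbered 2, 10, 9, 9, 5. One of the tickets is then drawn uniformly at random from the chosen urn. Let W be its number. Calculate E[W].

E[W | urn 1] = (1+4+5)/3 = 10/3.
E[W | urn 2] = (11+12+5+4)/4 = 8.
E[W | urn 3] = (7+10+9)/3 = 26/3.
E[W | urn 4] = (2+10+9+9+5)/5 = 7.
E[W] = (1/4)·(10/3) + (1/4)·(8) + (1/4)·(26/3) + (1/4)·(7) = 27/4.

27/4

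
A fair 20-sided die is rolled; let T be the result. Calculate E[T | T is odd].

10

Given T is odd, T is equally likely to be any of {1, 3, 5, 7, 9, 11, 13, 15, 17, 19}.
E[T | T is odd] = (1 + 3 + 5 + 7 + 9 + 11 + 13 + 15 + 17 + 19) / 10 = 10.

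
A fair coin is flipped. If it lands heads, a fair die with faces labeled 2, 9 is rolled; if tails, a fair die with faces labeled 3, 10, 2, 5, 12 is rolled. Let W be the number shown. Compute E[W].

E[W | heads] = (2+9)/2 = 11/2.
E[W | tails] = (3+10+2+5+12)/5 = 32/5.
By the law of total expectation,
E[W] = (1/2)·(11/2) + (1/2)·(32/5) = 119/20.

119/20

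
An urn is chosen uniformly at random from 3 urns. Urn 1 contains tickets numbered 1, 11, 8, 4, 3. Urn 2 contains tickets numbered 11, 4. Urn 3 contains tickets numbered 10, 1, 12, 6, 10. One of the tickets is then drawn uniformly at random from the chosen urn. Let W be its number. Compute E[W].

E[W | urn 1] = (1+11+8+4+3)/5 = 27/5.
E[W | urn 2] = (11+4)/2 = 15/2.
E[W | urn 3] = (10+1+12+6+10)/5 = 39/5.
E[W] = (1/3)·(27/5) + (1/3)·(15/2) + (1/3)·(39/5) = 69/10.

69/10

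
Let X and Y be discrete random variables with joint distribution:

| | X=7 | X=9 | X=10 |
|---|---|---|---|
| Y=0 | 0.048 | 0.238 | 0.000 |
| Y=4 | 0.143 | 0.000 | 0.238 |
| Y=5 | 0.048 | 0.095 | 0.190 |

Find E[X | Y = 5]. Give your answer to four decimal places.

P(Y = 5) = 0.333.
Σ X·P over the event = 7·(0.048) + 9·(0.095) + 10·(0.190) = 3.091.
E[X | Y = 5] = (3.091) / (0.333) = 9.2823.

9.2823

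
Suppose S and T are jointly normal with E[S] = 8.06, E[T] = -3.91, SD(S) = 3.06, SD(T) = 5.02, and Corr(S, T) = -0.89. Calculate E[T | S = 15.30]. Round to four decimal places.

For a bivariate normal, E[T | S=x] = μ_T + ρ·(σ_T/σ_S)·(x − μ_S).
E[T | S=15.30] = -3.91 + (-0.89)·(5.02/3.06)·(15.30 − (8.06)) = -3.91 + (-1.46007)·(7.24) = -14.4809.

-14.4809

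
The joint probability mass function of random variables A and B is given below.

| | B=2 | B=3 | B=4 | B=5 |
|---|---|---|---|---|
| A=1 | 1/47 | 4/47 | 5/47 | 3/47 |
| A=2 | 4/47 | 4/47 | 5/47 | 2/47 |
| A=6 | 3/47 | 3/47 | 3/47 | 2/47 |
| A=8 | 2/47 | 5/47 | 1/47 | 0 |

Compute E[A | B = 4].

P(B = 4) = 14/47.
Σ A·P over the event = 1·(5/47) + 2·(5/47) + 6·(3/47) + 8·(1/47) = 41/47.
E[A | B = 4] = (41/47) / (14/47) = 41/14.

41/14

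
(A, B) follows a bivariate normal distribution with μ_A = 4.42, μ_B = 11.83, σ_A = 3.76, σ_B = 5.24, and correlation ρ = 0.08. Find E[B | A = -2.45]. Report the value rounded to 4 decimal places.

The regression of B on A has slope ρ·σ_B/σ_A and passes through (μ_A, μ_B).
E[B | A=-2.45] = 11.83 + (0.08)·(5.24/3.76)·(-2.45 − (4.42)) = 11.83 + (0.11149)·(-6.87) = 11.0641.

11.0641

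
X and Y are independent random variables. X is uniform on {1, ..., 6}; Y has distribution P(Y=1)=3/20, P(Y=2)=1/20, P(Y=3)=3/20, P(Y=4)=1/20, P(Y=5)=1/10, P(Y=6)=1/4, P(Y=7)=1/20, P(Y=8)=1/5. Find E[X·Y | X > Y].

335/32

P(X > Y) = 4/15.
Summing XY·P(x,y) over outcomes with X > Y gives 67/24.
E[X·Y | X > Y] = (67/24) / (4/15) = 335/32.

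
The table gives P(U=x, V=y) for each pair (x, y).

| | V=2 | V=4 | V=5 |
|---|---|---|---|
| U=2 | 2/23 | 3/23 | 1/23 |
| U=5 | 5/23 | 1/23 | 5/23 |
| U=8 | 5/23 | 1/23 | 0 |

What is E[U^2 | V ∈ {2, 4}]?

P(V ∈ {2, 4}) = 17/23.
Σ U^2·P over the event = 4·(2/23) + 4·(3/23) + 25·(5/23) + 25·(1/23) + 64·(5/23) + 64·(1/23) = 554/23.
E[U^2 | V ∈ {2, 4}] = (554/23) / (17/23) = 554/17.

554/17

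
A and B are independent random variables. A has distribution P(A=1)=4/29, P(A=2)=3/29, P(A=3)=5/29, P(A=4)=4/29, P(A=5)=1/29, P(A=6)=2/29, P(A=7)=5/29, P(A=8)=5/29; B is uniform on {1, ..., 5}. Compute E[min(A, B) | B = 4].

93/29

P(B = 4) = 1/5.
Summing min(A,B)·P(x,y) over outcomes with B = 4 gives 93/145.
E[min(A, B) | B = 4] = (93/145) / (1/5) = 93/29.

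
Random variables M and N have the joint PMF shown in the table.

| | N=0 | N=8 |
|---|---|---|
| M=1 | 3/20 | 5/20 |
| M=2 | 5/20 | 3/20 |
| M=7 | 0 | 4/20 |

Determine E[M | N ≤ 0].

P(N ≤ 0) = 2/5.
Σ M·P over the event = 1·(3/20) + 2·(5/20) = 13/20.
E[M | N ≤ 0] = (13/20) / (2/5) = 13/8.

13/8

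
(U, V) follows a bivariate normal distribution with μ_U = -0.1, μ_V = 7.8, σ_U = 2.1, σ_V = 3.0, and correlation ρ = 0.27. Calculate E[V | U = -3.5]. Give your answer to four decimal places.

6.4886

The regression of V on U has slope ρ·σ_V/σ_U and passes through (μ_U, μ_V).
E[V | U=-3.5] = 7.8 + (0.27)·(3.0/2.1)·(-3.5 − (-0.1)) = 7.8 + (0.38571)·(-3.4) = 6.4886.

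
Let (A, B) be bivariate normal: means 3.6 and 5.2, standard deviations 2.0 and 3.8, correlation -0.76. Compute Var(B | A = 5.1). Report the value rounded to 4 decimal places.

6.0995

The conditional variance in a bivariate normal is σ_B²(1 − ρ²), independent of x.
Var(B | A=5.1) = (3.8)²·(1 − (-0.76)²) = 14.44·0.4224 = 6.0995.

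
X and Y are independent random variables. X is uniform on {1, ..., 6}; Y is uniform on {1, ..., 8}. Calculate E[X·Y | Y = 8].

28

Outcomes with Y = 8: (1,8), (2,8), (3,8), (4,8), (5,8), (6,8), each with probability 1/48.
E[X·Y | Y = 8] = (8 + 16 + 24 + 32 + 40 + 48) / 6 = 28.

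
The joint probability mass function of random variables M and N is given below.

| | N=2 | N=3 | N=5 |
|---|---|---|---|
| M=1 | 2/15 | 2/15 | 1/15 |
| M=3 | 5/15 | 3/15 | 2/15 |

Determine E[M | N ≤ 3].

7/3

P(N ≤ 3) = 4/5.
Summing M·P(M=x,N=y) over the conditioning event gives 28/15.
E[M | N ≤ 3] = (28/15) / (4/5) = 7/3.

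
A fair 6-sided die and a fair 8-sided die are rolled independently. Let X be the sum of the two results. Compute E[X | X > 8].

32/3

P(X > 8) = 7/16.
Σ over the event: 9·1/8 + 10·5/48 + 11·1/12 + 12·1/16 + 13·1/24 + 14·1/48 = 14/3.
E[X | X > 8] = (14/3) / (7/16) = 32/3.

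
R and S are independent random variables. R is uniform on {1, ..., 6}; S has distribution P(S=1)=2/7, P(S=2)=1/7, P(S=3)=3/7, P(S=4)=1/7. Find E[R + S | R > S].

P(R > S) = 25/42.
Summing (R+S)·P(x,y) over outcomes with R > S gives 167/42.
E[R + S | R > S] = (167/42) / (25/42) = 167/25.

167/25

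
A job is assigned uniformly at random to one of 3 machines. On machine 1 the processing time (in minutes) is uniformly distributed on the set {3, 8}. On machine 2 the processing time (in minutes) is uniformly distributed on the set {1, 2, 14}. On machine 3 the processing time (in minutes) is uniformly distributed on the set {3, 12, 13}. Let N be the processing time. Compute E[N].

41/6

E[N | machine 1] = (3+8)/2 = 11/2.
E[N | machine 2] = (1+2+14)/3 = 17/3.
E[N | machine 3] = (3+12+13)/3 = 28/3.
By the law of total expectation,
E[N] = (1/3)·(11/2) + (1/3)·(17/3) + (1/3)·(28/3) = 41/6.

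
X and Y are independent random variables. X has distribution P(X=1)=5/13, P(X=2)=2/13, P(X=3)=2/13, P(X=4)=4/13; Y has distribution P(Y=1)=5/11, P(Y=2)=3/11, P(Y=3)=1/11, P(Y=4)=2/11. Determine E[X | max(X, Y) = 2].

47/31

P(max(X, Y) = 2) = 31/143.
Summing X·P(x,y) over outcomes with max(X, Y) = 2 gives 47/143.
E[X | max(X, Y) = 2] = (47/143) / (31/143) = 47/31.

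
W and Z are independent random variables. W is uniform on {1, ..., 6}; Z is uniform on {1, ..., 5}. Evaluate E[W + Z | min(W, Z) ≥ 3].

17/2

P(min(W, Z) ≥ 3) = 2/5.
Summing (W+Z)·P(x,y) over outcomes with min(W, Z) ≥ 3 gives 17/5.
E[W + Z | min(W, Z) ≥ 3] = (17/5) / (2/5) = 17/2.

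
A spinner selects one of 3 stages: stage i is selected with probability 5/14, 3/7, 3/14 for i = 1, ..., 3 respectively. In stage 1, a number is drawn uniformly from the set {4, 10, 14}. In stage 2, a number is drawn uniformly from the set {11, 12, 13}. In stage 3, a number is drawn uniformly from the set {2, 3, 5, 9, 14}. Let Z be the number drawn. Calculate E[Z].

E[Z | stage 1] = (4+10+14)/3 = 28/3.
E[Z | stage 2] = (11+12+13)/3 = 12.
E[Z | stage 3] = (2+3+5+9+14)/5 = 33/5.
By the law of total expectation,
E[Z] = (5/14)·(28/3) + (3/7)·(12) + (3/14)·(33/5) = 2077/210.

2077/210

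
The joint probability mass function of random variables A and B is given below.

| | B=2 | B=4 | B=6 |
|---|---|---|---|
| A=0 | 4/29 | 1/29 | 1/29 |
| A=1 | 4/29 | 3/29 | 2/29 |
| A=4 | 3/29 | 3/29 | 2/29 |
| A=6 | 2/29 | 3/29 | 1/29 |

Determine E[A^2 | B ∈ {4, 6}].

229/16

P(B ∈ {4, 6}) = 16/29.
Σ A^2·P over the event = 0·(1/29) + 0·(1/29) + 1·(3/29) + 1·(2/29) + 16·(3/29) + 16·(2/29) + 36·(3/29) + 36·(1/29) = 229/29.
E[A^2 | B ∈ {4, 6}] = (229/29) / (16/29) = 229/16.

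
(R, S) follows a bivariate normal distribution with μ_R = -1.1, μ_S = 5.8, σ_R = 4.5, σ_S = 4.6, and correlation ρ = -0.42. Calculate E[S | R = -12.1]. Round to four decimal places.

The regression of S on R has slope ρ·σ_S/σ_R and passes through (μ_R, μ_S).
E[S | R=-12.1] = 5.8 + (-0.42)·(4.6/4.5)·(-12.1 − (-1.1)) = 5.8 + (-0.429333)·(-11) = 10.5227.

10.5227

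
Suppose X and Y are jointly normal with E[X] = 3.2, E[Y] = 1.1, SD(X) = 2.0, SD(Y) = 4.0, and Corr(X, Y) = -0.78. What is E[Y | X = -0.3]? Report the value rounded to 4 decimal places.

6.5600

E[Y | X=x] = μ_Y + ρ(σ_Y/σ_X)(x − μ_X) for jointly normal variables.
E[Y | X=-0.3] = 1.1 + (-0.78)·(4.0/2.0)·(-0.3 − (3.2)) = 1.1 + (-1.56)·(-3.5) = 6.5600.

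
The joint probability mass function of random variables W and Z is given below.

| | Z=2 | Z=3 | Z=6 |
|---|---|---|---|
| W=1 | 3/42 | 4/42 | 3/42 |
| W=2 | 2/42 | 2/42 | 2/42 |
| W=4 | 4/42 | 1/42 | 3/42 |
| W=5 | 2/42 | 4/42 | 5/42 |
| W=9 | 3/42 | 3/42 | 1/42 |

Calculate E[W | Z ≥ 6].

53/14

P(Z ≥ 6) = 1/3.
Σ W·P over the event = 1·(3/42) + 2·(2/42) + 4·(3/42) + 5·(5/42) + 9·(1/42) = 53/42.
E[W | Z ≥ 6] = (53/42) / (1/3) = 53/14.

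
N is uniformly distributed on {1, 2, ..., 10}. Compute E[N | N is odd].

Given N is odd, N is equally likely to be any of {1, 3, 5, 7, 9}.
E[N | N is odd] = (1 + 3 + 5 + 7 + 9) / 5 = 5.

5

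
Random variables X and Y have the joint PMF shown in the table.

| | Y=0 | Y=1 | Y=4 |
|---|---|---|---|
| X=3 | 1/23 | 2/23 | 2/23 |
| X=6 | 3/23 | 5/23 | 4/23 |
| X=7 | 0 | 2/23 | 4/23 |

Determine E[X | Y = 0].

P(Y = 0) = 4/23.
Σ X·P over the event = 3·(1/23) + 6·(3/23) = 21/23.
E[X | Y = 0] = (21/23) / (4/23) = 21/4.

21/4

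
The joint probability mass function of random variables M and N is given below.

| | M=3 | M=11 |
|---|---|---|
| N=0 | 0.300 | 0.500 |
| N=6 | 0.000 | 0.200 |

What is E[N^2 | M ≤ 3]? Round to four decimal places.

P(M ≤ 3) = 0.300.
Σ N^2·P over the event = 0·(0.300) = 0.000.
E[N^2 | M ≤ 3] = (0.000) / (0.300) = 0.0000.

0.0000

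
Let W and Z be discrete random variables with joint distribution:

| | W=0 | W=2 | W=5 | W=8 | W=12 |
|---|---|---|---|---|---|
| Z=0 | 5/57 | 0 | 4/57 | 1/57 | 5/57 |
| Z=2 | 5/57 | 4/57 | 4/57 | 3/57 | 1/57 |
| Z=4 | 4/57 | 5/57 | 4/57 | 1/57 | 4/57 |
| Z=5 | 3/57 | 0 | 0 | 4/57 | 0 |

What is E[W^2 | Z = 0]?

884/15

P(Z = 0) = 5/19.
Σ W^2·P over the event = 0·(5/57) + 25·(4/57) + 64·(1/57) + 144·(5/57) = 884/57.
E[W^2 | Z = 0] = (884/57) / (5/19) = 884/15.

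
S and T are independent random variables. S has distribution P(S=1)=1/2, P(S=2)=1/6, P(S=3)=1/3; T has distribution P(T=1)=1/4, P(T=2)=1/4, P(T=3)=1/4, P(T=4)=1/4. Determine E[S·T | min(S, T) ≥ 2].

8

P(min(S, T) ≥ 2) = 3/8.
Summing ST·P(x,y) over outcomes with min(S, T) ≥ 2 gives 3.
E[S·T | min(S, T) ≥ 2] = (3) / (3/8) = 8.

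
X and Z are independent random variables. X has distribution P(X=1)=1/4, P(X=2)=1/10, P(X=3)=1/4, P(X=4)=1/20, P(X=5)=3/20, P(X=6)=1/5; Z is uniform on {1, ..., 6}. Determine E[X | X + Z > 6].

293/67

P(X + Z > 6) = 67/120.
Summing X·P(x,y) over outcomes with X + Z > 6 gives 293/120.
E[X | X + Z > 6] = (293/120) / (67/120) = 293/67.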